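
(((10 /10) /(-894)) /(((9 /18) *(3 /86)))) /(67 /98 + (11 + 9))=-8428 /2718207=-0.00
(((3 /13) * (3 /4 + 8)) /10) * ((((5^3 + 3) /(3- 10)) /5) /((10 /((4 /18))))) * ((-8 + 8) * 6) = 0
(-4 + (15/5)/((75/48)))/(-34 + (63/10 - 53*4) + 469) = -104/11465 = -0.01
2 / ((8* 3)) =1 / 12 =0.08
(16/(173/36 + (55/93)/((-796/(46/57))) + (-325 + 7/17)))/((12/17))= -1625950992/22939056187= -0.07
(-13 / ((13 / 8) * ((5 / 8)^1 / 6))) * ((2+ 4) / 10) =-1152 / 25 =-46.08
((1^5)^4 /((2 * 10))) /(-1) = -0.05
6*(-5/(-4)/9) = 5/6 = 0.83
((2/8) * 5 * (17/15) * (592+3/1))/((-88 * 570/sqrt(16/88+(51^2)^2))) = -2023 * sqrt(818589343)/1324224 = -43.71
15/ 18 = 5/ 6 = 0.83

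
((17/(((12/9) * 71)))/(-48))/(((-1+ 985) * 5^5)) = -17/13972800000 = -0.00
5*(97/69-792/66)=-3655/69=-52.97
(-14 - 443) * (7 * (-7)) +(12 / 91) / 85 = 173209867 / 7735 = 22393.00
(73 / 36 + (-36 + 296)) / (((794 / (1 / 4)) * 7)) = 9433 / 800352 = 0.01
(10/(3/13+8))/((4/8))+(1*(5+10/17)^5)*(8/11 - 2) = -11587177652730/1671171689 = -6933.57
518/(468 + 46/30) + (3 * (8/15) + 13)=552989/35215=15.70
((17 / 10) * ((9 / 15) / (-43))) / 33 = -17 / 23650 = -0.00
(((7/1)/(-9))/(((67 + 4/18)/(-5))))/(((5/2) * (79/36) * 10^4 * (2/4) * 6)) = 21/59743750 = 0.00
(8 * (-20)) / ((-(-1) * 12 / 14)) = -560 / 3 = -186.67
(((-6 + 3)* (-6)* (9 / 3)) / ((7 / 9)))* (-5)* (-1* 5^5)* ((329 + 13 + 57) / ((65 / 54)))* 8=37397700000 / 13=2876746153.85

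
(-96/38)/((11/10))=-480/209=-2.30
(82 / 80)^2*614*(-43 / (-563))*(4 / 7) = 28.15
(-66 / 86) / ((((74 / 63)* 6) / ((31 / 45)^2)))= -73997 / 1431900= -0.05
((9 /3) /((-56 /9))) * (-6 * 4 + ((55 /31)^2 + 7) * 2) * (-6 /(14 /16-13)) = 576720 /652519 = 0.88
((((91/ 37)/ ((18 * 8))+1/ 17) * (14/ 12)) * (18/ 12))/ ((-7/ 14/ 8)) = -48125/ 22644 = -2.13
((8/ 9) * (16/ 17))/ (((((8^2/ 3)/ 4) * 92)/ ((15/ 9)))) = 10/ 3519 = 0.00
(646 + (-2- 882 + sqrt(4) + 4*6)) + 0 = -212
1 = 1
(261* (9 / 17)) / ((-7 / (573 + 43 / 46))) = -3647997 / 322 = -11329.18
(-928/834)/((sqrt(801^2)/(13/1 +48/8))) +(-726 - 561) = -429888695/334017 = -1287.03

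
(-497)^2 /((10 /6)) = 741027 /5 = 148205.40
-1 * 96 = -96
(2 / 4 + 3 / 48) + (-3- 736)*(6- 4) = -23639 / 16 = -1477.44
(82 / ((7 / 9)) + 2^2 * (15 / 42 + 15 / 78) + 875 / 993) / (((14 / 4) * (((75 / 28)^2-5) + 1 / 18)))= 941286432 / 67716311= 13.90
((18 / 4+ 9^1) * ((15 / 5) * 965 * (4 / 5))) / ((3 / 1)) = 10422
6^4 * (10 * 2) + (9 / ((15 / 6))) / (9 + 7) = 1036809 / 40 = 25920.22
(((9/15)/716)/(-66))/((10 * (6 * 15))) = -1/70884000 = -0.00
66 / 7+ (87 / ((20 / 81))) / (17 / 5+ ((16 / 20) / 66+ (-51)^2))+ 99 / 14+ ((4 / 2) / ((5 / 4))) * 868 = 12079097923 / 8594560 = 1405.44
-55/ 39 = -1.41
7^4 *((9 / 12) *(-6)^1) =-21609 / 2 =-10804.50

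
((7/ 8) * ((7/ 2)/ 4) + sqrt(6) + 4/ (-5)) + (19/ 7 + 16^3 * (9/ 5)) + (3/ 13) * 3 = sqrt(6) + 42958827/ 5824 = 7378.62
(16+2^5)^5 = 254803968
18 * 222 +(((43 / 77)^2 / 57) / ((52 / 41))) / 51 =3581420494385 / 896251356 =3996.00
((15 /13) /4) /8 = 15 /416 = 0.04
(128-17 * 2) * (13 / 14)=611 / 7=87.29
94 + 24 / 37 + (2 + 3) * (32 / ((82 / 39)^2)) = 8137942 / 62197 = 130.84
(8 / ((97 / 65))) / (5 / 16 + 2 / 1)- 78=-271622 / 3589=-75.68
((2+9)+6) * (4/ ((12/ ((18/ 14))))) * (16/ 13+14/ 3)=3910/ 91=42.97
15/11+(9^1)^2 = 906/11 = 82.36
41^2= 1681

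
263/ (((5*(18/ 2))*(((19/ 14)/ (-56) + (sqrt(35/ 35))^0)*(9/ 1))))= 206192/ 309825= 0.67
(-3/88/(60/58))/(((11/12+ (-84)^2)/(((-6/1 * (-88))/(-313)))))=1044/132528895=0.00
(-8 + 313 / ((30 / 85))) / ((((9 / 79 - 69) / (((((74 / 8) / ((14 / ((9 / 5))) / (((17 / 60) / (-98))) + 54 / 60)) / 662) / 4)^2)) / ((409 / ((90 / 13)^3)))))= -148094700727494131 / 5581723770493408075953070080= -0.00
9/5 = 1.80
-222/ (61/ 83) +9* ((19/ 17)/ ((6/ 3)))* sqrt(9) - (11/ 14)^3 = -817982299/ 2845528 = -287.46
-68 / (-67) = 68 / 67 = 1.01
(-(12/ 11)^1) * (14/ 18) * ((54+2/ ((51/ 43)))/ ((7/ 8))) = -90880/ 1683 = -54.00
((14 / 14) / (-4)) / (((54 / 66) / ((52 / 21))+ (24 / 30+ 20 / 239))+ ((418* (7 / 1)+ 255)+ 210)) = -170885 / 2318714027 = -0.00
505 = 505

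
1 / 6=0.17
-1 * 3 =-3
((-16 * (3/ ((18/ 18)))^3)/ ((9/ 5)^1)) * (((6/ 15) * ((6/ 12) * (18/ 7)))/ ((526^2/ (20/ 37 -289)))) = 2305368/ 17914771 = 0.13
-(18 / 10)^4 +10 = -311 / 625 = -0.50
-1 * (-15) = 15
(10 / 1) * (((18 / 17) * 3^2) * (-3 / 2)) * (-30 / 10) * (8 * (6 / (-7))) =-349920 / 119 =-2940.50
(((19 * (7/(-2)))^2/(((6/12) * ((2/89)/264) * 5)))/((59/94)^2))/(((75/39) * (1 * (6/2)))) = 3978460301816/435125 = 9143258.38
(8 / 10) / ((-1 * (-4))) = 1 / 5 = 0.20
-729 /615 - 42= -8853 /205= -43.19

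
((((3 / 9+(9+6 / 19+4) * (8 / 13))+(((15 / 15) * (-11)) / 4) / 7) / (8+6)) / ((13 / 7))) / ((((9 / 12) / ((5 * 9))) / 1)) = 843905 / 44954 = 18.77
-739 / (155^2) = -739 / 24025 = -0.03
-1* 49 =-49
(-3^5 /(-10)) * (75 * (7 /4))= 25515 /8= 3189.38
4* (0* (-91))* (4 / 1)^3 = 0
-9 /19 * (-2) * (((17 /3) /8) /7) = 51 /532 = 0.10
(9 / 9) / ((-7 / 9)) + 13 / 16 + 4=395 / 112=3.53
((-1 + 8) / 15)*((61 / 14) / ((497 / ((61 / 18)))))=3721 / 268380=0.01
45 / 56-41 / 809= 34109 / 45304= 0.75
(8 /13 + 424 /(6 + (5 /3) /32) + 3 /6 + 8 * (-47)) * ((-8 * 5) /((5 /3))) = 55256436 /7553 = 7315.83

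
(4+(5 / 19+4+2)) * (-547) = -106665 / 19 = -5613.95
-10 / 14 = -5 / 7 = -0.71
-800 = -800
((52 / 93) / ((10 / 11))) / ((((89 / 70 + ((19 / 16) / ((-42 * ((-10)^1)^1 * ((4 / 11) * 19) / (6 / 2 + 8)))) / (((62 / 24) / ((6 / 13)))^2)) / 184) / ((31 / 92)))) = 2601142544 / 86736207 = 29.99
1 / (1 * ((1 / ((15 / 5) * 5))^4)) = 50625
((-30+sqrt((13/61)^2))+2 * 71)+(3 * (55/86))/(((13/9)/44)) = 5819225/34099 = 170.66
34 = 34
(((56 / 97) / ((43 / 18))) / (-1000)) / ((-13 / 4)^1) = 504 / 6777875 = 0.00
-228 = -228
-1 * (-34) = 34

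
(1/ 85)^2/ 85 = 1/ 614125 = 0.00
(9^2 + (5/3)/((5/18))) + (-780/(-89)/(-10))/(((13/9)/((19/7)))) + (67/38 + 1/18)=9286678/106533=87.17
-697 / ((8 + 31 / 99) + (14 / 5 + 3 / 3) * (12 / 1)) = -345015 / 26687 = -12.93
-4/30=-2/15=-0.13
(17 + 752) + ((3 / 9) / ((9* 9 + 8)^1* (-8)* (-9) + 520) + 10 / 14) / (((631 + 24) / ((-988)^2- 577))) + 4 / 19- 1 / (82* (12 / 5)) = 136082659003061 / 74234524560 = 1833.15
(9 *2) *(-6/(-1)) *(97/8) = 2619/2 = 1309.50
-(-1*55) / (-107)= -55 / 107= -0.51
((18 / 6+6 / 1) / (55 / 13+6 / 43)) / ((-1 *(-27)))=559 / 7329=0.08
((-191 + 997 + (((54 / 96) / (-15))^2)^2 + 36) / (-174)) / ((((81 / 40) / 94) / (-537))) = 120625.73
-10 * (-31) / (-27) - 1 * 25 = -985 / 27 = -36.48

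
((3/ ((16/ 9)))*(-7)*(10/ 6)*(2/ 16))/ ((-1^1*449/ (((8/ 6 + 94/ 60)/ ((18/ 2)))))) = 0.00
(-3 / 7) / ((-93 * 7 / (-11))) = -11 / 1519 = -0.01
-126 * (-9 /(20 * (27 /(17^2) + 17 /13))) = 304317 /7520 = 40.47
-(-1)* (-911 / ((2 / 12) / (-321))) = 1754586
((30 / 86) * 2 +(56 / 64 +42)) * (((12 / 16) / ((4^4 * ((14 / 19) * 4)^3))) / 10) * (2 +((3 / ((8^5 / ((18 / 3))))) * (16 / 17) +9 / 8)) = 16781294581077 / 10768900350279680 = 0.00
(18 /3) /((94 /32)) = 96 /47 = 2.04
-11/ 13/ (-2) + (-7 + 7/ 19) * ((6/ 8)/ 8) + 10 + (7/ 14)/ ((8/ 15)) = 5305/ 494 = 10.74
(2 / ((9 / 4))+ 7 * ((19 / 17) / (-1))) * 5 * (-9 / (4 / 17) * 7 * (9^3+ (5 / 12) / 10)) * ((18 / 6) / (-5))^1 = -4060944.34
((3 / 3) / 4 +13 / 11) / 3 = 21 / 44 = 0.48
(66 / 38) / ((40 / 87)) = 2871 / 760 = 3.78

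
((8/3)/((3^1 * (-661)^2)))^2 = 64/15462896779521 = 0.00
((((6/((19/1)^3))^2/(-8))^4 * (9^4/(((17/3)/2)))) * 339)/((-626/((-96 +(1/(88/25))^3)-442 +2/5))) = 80189921158194348027/1421077244582313506226915325884468435804160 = 0.00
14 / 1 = 14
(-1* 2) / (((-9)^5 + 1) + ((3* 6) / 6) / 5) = 10 / 295237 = 0.00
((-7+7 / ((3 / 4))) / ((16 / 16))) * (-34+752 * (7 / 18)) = 16282 / 27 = 603.04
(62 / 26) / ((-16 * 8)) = -31 / 1664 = -0.02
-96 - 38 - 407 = -541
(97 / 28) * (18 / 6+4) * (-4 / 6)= -16.17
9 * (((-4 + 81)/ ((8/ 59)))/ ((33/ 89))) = 110271/ 8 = 13783.88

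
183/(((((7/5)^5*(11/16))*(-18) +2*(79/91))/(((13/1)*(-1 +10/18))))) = 7216300000/442392789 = 16.31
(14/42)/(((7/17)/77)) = 62.33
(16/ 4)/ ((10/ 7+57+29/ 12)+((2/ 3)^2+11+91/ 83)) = 83664/ 1534943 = 0.05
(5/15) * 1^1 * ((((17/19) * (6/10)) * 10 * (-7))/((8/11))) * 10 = -6545/38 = -172.24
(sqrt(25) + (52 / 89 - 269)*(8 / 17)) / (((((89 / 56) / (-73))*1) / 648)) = 486220408128 / 134657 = 3610806.78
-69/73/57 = -0.02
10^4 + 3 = 10003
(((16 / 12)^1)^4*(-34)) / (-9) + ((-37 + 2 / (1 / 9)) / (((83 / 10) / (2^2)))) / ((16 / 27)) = -425021 / 121014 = -3.51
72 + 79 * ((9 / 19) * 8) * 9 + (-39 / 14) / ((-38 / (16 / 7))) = 2575596 / 931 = 2766.48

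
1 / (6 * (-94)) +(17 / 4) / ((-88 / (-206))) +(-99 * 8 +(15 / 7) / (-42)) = -951025865 / 1215984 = -782.10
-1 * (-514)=514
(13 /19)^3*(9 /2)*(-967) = -19120491 /13718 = -1393.82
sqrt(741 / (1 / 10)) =sqrt(7410) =86.08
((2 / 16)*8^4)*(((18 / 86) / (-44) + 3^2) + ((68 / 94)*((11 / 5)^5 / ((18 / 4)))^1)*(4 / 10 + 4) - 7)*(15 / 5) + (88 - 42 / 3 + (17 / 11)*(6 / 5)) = 61620716078596 / 1042078125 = 59132.53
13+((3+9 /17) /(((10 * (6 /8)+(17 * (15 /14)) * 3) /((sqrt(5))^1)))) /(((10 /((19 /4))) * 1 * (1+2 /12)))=13.05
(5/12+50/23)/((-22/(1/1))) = -65/552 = -0.12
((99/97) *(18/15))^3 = 209584584/114084125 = 1.84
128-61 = 67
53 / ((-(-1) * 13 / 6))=318 / 13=24.46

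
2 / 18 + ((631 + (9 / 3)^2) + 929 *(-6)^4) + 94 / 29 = 314407739 / 261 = 1204627.35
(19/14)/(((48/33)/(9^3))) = 680.18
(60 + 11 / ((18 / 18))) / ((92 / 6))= 213 / 46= 4.63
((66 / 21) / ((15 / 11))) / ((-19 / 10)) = -484 / 399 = -1.21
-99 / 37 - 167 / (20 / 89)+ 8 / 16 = -551541 / 740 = -745.33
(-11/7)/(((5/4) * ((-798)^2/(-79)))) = 869/5572035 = 0.00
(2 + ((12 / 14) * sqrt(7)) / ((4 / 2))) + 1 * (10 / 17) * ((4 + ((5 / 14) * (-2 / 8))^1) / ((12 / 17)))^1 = 3 * sqrt(7) / 7 + 589 / 112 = 6.39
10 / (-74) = -5 / 37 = -0.14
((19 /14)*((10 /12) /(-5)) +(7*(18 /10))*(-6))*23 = -732481 /420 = -1744.00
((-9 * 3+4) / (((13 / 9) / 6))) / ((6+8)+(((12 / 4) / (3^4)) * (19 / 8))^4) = -6.82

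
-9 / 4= -2.25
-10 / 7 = -1.43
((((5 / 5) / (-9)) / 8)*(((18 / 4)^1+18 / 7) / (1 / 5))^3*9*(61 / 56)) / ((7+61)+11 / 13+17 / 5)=-480904441875 / 5772849152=-83.30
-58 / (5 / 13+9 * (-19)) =0.34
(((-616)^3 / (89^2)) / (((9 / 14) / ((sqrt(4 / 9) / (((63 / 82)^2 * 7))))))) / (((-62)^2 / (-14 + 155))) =-1507549632512 / 5549207049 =-271.67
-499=-499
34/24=17/12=1.42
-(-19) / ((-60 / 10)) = -19 / 6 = -3.17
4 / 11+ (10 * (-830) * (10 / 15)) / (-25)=7316 / 33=221.70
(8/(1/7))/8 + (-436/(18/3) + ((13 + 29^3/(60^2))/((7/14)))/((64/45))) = -290753/7680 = -37.86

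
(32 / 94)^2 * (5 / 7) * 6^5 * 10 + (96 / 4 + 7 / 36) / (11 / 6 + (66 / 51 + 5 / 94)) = 9116817956527 / 1414678944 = 6444.44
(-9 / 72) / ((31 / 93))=-3 / 8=-0.38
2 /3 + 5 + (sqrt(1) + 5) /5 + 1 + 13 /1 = 313 /15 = 20.87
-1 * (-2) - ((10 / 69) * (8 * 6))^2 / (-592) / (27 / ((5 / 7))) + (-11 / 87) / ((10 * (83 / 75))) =35451882181 / 17808415758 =1.99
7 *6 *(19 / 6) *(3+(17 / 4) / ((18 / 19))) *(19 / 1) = 1362053 / 72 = 18917.40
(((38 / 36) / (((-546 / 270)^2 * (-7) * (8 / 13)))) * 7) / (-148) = 4275 / 1508416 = 0.00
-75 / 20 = -15 / 4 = -3.75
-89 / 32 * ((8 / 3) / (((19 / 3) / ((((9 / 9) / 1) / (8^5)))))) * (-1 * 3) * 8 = 267 / 311296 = 0.00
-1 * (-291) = 291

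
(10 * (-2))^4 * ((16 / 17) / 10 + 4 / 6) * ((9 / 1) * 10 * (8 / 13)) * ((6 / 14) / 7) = 4469760000 / 10829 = 412758.33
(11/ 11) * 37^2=1369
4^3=64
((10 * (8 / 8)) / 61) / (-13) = -10 / 793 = -0.01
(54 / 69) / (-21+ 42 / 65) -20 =-67750 / 3381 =-20.04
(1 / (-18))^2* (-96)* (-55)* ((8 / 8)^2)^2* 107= 47080 / 27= 1743.70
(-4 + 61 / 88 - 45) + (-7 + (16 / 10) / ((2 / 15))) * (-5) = -6451 / 88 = -73.31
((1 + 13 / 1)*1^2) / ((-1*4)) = -7 / 2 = -3.50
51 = 51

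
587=587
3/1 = 3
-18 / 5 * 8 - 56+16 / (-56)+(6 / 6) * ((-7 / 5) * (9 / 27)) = -8983 / 105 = -85.55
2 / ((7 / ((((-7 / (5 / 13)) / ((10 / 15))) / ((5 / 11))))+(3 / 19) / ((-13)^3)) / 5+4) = 13775190 / 27389731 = 0.50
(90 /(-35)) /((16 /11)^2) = -1089 /896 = -1.22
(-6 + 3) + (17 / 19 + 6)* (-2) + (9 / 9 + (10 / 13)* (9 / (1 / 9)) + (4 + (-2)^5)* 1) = 4574 / 247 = 18.52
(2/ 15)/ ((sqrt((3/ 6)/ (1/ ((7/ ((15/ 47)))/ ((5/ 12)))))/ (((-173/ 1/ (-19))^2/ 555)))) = 29929 *sqrt(658)/ 197750385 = 0.00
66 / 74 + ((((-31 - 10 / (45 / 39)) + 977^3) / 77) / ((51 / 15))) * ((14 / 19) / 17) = 154398.14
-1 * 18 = -18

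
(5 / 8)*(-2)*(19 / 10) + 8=45 / 8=5.62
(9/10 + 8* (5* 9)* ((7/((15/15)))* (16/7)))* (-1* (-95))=1094571/2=547285.50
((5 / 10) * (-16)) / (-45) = 8 / 45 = 0.18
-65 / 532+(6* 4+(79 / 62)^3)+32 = 1836768301 / 31697624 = 57.95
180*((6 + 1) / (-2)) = -630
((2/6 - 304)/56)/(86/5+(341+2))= -4555/302568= -0.02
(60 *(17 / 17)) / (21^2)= 20 / 147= 0.14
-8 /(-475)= 8 /475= 0.02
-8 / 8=-1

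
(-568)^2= 322624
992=992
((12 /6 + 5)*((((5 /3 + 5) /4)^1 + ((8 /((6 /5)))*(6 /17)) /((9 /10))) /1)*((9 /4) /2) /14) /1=655 /272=2.41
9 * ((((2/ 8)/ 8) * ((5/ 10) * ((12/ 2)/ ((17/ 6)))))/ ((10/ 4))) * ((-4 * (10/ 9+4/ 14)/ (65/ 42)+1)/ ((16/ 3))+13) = 1.49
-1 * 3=-3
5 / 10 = 1 / 2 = 0.50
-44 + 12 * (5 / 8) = -36.50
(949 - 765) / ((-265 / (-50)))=1840 / 53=34.72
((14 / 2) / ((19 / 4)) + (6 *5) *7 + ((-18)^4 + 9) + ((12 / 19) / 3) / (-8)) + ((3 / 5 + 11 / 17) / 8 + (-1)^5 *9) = 679511917 / 6460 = 105187.60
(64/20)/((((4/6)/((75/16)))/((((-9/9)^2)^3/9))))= 5/2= 2.50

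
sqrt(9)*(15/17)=45/17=2.65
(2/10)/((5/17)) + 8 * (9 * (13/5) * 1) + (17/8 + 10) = 40001/200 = 200.00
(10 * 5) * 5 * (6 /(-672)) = -125 /56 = -2.23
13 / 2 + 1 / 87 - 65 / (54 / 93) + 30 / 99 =-301828 / 2871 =-105.13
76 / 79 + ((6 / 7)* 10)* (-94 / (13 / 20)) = -8904284 / 7189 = -1238.60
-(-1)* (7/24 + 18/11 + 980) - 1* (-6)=260813/264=987.93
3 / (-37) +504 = 18645 / 37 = 503.92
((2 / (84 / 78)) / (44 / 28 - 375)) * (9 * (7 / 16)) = -819 / 41824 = -0.02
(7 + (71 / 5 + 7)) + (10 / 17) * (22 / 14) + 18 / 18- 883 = -507461 / 595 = -852.88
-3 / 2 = -1.50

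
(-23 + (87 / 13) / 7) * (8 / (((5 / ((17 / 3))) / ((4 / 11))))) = -1091264 / 15015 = -72.68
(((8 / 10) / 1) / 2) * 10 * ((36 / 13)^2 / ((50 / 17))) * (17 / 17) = 44064 / 4225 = 10.43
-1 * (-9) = 9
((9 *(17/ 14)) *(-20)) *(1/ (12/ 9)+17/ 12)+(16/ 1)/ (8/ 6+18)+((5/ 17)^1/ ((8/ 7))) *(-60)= -3369453/ 6902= -488.19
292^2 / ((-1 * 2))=-42632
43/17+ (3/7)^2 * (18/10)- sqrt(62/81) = 11912/4165- sqrt(62)/9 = 1.99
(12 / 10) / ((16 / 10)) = 3 / 4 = 0.75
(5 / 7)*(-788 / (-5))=788 / 7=112.57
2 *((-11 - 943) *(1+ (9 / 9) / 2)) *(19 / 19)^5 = -2862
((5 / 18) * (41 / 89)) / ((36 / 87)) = 5945 / 19224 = 0.31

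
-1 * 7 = -7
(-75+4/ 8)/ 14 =-149/ 28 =-5.32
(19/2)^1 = 19/2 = 9.50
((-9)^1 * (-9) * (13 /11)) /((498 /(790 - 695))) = 33345 /1826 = 18.26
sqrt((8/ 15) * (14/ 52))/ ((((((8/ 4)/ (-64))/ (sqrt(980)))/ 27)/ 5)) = -40320 * sqrt(273)/ 13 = -51245.83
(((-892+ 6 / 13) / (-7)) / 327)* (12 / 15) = 9272 / 29757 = 0.31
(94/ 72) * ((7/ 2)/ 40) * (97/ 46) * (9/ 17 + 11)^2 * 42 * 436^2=25490057755484/ 99705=255654759.09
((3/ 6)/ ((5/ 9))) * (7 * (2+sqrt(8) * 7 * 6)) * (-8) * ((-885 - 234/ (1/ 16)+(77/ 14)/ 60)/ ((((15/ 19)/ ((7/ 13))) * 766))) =517141639/ 1244750+10859974419 * sqrt(2)/ 622375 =25092.42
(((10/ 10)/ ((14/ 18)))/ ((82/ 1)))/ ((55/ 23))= 207/ 31570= 0.01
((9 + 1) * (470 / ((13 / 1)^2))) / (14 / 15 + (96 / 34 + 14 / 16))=9588000 / 1596881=6.00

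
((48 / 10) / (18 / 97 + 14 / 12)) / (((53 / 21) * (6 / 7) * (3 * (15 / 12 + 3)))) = 0.13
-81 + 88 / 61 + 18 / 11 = -52285 / 671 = -77.92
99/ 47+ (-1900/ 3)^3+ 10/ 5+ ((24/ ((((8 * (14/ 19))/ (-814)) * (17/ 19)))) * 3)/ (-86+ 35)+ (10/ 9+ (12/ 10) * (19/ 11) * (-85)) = -7173765044009314/ 28239057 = -254036990.12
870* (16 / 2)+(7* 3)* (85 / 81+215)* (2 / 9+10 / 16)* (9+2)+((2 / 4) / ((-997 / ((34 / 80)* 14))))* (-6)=238601478701 / 4845420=49242.68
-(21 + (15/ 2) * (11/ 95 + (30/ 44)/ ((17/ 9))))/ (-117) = 116423/ 554268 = 0.21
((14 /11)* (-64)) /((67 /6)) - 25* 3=-60651 /737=-82.29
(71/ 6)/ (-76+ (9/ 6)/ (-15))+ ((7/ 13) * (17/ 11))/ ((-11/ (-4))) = 528293/ 3591159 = 0.15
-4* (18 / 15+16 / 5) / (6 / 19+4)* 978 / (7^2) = -817608 / 10045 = -81.39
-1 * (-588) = 588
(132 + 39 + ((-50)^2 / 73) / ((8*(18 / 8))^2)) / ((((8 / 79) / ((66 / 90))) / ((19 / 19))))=219802253 / 177390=1239.09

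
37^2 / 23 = 1369 / 23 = 59.52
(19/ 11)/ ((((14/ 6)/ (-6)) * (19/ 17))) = -306/ 77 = -3.97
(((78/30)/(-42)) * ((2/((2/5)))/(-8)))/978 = 13/328608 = 0.00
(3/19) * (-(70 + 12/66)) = -2316/209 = -11.08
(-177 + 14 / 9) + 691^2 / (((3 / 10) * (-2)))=-7163794 / 9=-795977.11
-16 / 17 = -0.94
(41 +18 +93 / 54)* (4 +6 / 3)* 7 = 7651 / 3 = 2550.33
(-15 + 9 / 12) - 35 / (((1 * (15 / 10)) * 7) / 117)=-1617 / 4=-404.25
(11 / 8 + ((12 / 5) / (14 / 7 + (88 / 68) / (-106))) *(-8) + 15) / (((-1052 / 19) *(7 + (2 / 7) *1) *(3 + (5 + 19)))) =-21330407 / 34592663520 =-0.00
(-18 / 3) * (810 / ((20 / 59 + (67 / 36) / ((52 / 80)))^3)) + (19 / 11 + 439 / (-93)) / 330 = -10794339483502322551 / 72927466591322475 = -148.01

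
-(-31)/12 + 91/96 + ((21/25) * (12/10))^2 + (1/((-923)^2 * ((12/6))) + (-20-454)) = -199970178415647/425964500000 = -469.45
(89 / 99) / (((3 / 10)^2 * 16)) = 2225 / 3564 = 0.62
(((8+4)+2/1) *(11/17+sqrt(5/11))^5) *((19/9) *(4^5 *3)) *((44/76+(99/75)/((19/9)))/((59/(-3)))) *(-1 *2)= 46882191376384/2094289075+8998974193664 *sqrt(55)/2981282095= 44771.46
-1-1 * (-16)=15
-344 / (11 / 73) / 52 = -6278 / 143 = -43.90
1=1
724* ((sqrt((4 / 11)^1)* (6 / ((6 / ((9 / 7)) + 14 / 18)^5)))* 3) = 1539053136* sqrt(11) / 3107227739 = 1.64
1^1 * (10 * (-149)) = -1490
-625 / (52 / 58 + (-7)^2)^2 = -525625 / 2093809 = -0.25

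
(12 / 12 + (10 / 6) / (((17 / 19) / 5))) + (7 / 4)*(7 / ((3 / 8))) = 2192 / 51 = 42.98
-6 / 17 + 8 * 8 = 1082 / 17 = 63.65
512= 512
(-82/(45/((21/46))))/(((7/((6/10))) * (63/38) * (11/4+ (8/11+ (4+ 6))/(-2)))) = 68552/4165875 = 0.02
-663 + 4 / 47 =-662.91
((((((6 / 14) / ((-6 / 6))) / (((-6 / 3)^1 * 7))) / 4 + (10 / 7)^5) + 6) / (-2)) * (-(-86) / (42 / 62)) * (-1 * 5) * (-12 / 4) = -10715753725 / 941192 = -11385.30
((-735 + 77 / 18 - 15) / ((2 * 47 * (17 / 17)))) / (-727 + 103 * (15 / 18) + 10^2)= 13423 / 915654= 0.01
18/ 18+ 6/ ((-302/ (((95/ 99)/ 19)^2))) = 493292/ 493317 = 1.00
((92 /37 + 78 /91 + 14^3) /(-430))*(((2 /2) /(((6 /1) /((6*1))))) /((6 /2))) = -355781 /167055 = -2.13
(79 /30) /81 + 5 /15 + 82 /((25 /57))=187.33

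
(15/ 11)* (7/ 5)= 21/ 11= 1.91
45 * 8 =360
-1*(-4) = 4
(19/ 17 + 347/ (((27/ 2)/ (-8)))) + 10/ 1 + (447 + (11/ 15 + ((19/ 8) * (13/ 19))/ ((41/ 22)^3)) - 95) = 25066166063/ 158173695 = 158.47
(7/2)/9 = 7/18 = 0.39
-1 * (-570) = 570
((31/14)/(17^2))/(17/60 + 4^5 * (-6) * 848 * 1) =-930/632403360169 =-0.00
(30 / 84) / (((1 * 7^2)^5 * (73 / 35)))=25 / 41241386354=0.00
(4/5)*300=240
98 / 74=49 / 37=1.32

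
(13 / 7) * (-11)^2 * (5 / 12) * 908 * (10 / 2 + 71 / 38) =155325885 / 266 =583931.90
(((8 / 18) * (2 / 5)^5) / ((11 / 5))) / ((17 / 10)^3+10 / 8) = 1024 / 3050685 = 0.00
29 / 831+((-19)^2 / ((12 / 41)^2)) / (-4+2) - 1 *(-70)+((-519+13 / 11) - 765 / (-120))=-2236396187 / 877536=-2548.50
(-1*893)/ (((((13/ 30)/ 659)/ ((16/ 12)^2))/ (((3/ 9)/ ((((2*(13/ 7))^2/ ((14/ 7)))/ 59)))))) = -136105273360/ 19773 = -6883390.15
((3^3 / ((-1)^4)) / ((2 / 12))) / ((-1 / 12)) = -1944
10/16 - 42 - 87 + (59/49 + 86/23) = -1112861/9016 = -123.43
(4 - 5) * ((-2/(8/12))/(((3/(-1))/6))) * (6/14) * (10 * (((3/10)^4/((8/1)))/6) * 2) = -243/28000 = -0.01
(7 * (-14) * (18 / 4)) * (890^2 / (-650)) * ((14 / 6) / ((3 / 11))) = 59771866 / 13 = 4597835.85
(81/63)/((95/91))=117/95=1.23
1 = 1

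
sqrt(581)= 24.10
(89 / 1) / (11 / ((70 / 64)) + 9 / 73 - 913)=-227395 / 2306704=-0.10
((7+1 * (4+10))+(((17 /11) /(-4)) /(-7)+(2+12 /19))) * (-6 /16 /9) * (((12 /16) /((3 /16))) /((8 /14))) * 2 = -46205 /3344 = -13.82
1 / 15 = 0.07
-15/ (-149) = 15/ 149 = 0.10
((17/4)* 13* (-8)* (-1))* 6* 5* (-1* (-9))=119340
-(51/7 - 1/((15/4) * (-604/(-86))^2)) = -17429822/2394105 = -7.28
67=67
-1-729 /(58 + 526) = -1313 /584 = -2.25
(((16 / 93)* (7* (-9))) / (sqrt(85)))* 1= -336* sqrt(85) / 2635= -1.18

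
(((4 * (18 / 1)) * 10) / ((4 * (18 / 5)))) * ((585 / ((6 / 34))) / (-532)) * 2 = -623.12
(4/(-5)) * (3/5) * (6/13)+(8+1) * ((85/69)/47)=5043/351325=0.01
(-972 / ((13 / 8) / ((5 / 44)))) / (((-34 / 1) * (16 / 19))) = 23085 / 9724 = 2.37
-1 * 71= -71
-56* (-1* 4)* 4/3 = 896/3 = 298.67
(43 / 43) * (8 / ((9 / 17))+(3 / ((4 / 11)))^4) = 10708105 / 2304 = 4647.62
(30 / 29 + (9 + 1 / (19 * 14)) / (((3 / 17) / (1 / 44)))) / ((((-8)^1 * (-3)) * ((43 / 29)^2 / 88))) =64788755 / 17706024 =3.66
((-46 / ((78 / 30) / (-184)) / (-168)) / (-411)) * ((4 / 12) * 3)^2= 5290 / 112203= 0.05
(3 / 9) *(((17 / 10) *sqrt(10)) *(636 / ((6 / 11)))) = 9911 *sqrt(10) / 15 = 2089.42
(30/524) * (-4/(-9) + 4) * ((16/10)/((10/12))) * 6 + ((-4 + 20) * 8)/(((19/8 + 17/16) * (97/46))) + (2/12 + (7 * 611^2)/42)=130497742649/2096655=62240.92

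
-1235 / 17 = -72.65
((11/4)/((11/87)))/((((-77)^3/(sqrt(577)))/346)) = -15051* sqrt(577)/913066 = -0.40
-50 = -50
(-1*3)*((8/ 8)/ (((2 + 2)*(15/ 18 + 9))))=-9/ 118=-0.08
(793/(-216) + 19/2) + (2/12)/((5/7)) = 6547/1080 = 6.06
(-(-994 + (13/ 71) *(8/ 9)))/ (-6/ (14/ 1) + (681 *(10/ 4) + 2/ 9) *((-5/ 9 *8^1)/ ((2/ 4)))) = -40008906/ 609319373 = -0.07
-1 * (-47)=47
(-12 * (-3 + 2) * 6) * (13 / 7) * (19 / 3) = 5928 / 7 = 846.86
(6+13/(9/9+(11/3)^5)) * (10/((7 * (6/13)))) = 21036665/1129058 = 18.63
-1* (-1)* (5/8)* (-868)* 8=-4340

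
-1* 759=-759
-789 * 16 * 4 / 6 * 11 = -92576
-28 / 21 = -4 / 3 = -1.33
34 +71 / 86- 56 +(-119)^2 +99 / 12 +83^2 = 3618377 / 172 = 21037.08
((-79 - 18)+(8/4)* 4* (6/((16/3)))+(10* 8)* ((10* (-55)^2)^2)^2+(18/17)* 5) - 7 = 1138781555312499998475/17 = 66987150312499999910.29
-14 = -14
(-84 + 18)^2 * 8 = 34848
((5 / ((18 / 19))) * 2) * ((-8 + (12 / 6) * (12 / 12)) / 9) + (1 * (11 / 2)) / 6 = -661 / 108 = -6.12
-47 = -47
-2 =-2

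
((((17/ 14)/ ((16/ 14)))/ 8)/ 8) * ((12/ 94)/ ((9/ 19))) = 323/ 72192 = 0.00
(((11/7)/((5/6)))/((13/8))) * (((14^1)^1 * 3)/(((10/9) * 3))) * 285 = 270864/65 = 4167.14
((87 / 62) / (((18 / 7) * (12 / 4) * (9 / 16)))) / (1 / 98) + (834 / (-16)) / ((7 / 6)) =-913133 / 70308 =-12.99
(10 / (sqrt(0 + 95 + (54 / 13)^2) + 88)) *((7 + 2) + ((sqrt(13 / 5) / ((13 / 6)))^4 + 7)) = 12125696 / 6448825 - 137792 *sqrt(18971) / 83834725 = 1.65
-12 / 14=-6 / 7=-0.86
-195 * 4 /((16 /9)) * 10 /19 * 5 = -43875 /38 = -1154.61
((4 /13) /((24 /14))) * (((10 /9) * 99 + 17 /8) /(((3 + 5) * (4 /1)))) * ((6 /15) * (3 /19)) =0.04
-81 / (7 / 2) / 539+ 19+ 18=139439 / 3773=36.96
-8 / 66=-4 / 33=-0.12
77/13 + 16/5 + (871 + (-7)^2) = 60393/65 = 929.12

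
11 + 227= 238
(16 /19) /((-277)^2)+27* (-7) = -275533823 /1457851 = -189.00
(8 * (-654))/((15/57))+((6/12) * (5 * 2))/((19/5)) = -1888627/95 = -19880.28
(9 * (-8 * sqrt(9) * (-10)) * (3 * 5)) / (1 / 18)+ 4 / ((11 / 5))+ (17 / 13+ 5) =83398762 / 143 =583208.13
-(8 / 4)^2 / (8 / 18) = -9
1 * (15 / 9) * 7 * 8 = 280 / 3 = 93.33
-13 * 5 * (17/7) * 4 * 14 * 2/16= -1105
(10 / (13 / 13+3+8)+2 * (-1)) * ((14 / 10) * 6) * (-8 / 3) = 392 / 15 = 26.13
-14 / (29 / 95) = -1330 / 29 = -45.86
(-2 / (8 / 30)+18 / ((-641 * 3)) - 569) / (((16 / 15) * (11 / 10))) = -55431375 / 112816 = -491.34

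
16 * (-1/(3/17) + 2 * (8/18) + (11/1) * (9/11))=608/9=67.56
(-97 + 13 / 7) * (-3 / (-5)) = -1998 / 35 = -57.09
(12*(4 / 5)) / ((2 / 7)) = 168 / 5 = 33.60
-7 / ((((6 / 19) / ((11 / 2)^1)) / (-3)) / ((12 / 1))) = 4389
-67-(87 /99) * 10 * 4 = -3371 /33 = -102.15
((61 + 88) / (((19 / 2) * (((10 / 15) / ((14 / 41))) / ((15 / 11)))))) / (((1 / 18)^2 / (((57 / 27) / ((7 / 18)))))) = 8689680 / 451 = 19267.58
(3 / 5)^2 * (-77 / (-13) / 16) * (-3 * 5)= -2079 / 1040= -2.00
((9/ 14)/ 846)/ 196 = 1/ 257936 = 0.00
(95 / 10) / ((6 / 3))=19 / 4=4.75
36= 36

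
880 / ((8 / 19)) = 2090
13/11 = 1.18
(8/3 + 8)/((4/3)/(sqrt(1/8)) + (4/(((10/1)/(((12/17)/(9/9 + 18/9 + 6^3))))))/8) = -595680/4928259191 + 9856518400 * sqrt(2)/4928259191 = 2.83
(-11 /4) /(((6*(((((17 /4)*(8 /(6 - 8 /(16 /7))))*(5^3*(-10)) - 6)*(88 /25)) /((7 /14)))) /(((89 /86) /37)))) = 2225 /20779427328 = 0.00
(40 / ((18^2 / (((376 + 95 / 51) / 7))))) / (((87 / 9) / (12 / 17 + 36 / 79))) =14315600 / 17876673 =0.80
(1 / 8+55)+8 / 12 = 1339 / 24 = 55.79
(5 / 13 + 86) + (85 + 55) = 2943 / 13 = 226.38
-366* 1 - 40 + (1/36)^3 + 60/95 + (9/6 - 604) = -893439053/886464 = -1007.87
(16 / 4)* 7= 28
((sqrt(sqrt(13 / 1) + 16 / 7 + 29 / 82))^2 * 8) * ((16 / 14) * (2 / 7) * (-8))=-1024 * sqrt(13) / 49 - 775680 / 14063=-130.51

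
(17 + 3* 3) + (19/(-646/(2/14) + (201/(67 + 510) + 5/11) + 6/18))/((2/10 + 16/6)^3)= 177945458266469/6844103048869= 26.00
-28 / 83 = -0.34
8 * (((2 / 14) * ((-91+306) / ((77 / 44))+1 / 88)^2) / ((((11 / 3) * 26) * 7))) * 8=17185565907 / 83089006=206.83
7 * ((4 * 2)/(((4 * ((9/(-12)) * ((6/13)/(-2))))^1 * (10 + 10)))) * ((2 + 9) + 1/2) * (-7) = -14651/45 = -325.58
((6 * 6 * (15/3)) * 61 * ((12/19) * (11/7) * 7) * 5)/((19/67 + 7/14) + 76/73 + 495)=70888197600/92338841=767.70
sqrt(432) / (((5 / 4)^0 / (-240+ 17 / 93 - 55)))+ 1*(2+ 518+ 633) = 1153 - 109672*sqrt(3) / 31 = -4974.66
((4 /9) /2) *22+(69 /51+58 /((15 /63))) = 249.84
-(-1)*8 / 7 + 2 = 22 / 7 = 3.14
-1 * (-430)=430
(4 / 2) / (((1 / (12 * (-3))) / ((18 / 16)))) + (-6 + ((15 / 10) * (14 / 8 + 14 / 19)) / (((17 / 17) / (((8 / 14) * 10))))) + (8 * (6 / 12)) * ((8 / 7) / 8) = -8660 / 133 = -65.11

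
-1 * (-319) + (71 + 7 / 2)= 393.50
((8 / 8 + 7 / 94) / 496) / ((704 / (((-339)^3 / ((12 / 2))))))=-1311593373 / 65646592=-19.98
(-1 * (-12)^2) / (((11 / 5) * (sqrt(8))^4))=-45 / 44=-1.02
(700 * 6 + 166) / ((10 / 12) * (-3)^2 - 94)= -8732 / 173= -50.47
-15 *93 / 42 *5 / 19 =-2325 / 266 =-8.74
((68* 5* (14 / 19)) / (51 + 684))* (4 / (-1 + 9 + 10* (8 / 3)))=68 / 1729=0.04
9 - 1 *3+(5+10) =21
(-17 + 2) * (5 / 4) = -75 / 4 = -18.75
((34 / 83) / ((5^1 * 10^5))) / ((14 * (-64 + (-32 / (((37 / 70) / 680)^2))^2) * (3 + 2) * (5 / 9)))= 95582211 / 12726021663511602963322400000000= 0.00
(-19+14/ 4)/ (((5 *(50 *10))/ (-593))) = 18383/ 5000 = 3.68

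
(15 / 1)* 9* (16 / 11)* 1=2160 / 11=196.36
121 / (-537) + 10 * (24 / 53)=122467 / 28461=4.30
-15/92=-0.16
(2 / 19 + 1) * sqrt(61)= 21 * sqrt(61) / 19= 8.63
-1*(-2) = 2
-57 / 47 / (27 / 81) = -171 / 47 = -3.64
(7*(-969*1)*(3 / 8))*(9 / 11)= -183141 / 88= -2081.15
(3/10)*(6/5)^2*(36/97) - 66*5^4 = -500154306/12125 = -41249.84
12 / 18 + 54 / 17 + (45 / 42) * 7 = 1157 / 102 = 11.34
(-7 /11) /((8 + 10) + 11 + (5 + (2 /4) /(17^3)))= -68782 /3674935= -0.02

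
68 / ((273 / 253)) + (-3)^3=9833 / 273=36.02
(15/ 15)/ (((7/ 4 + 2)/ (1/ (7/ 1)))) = 0.04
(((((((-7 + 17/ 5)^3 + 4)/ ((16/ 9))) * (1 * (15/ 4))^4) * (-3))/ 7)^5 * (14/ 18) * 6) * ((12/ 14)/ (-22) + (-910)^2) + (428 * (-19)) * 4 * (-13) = 13986109323044410360350986397178300513329761/ 104076498538671898624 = 134382973288129650523943.60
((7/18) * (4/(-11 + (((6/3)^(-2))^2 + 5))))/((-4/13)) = 728/855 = 0.85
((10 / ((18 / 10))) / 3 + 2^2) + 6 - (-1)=347 / 27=12.85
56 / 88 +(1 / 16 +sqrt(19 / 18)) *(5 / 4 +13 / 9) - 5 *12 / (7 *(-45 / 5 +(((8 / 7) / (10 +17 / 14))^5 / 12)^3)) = 3287399236520774541395815723036854518471 / 1870872813033880287596236273524488366016 +97 *sqrt(38) / 216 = 4.53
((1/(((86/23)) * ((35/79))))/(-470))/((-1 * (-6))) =-1817/8488200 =-0.00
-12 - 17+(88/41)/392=-58250/2009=-28.99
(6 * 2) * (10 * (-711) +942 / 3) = -81552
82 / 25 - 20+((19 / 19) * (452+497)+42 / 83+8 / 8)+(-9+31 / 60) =23040037 / 24900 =925.30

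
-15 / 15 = -1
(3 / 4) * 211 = 633 / 4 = 158.25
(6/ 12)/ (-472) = -1/ 944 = -0.00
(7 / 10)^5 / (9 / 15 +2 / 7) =117649 / 620000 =0.19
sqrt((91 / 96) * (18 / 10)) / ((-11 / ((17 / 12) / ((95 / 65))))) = -221 * sqrt(2730) / 100320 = -0.12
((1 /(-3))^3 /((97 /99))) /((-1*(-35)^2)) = 11 /356475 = 0.00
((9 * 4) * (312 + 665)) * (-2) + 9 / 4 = -281367 / 4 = -70341.75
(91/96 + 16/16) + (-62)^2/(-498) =-45983/7968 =-5.77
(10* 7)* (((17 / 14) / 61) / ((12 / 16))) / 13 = 340 / 2379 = 0.14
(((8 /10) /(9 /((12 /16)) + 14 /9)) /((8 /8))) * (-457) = -8226 /305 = -26.97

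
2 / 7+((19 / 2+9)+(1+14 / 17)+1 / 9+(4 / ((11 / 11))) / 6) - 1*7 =30817 / 2142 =14.39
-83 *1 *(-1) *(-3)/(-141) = 83/47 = 1.77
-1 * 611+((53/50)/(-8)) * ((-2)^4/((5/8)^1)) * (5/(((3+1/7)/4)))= -173961/275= -632.59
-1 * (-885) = 885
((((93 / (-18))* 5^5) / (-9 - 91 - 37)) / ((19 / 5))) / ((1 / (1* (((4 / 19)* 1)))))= 968750 / 148371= 6.53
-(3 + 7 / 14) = -7 / 2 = -3.50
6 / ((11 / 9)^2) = 486 / 121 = 4.02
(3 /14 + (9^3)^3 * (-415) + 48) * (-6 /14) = 6752739121245 /98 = 68905501237.19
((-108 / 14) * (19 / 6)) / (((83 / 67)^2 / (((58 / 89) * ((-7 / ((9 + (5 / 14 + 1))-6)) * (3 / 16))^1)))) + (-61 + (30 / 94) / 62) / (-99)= 80725726094071 / 21578972626332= 3.74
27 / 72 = 3 / 8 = 0.38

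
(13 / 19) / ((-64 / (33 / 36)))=-143 / 14592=-0.01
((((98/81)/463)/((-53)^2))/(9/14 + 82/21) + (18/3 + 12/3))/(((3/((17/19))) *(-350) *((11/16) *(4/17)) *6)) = -19383299811418/2207784631454325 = -0.01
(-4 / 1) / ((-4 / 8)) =8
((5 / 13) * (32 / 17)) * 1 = 160 / 221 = 0.72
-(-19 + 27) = -8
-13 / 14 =-0.93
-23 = -23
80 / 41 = 1.95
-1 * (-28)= 28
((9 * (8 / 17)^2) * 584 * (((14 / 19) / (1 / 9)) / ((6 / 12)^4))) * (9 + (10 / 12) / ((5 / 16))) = 7911751680 / 5491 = 1440858.07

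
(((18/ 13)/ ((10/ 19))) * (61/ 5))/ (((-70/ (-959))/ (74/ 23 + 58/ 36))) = 317407217/ 149500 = 2123.13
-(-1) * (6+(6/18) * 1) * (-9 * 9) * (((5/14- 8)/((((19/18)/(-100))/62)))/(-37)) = 161206200/259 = 622417.76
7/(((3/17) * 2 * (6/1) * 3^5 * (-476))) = -1/34992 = -0.00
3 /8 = 0.38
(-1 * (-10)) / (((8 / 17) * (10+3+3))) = 85 / 64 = 1.33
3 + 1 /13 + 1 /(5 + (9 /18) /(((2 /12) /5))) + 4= 1853 /260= 7.13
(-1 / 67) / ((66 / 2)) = -1 / 2211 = -0.00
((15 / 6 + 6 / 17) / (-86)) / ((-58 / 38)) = 1843 / 84796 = 0.02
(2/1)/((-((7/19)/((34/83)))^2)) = -834632/337561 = -2.47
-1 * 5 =-5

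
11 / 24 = 0.46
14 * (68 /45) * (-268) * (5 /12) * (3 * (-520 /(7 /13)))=61597120 /9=6844124.44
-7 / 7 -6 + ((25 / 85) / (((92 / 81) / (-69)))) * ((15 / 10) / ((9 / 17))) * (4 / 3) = -149 / 2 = -74.50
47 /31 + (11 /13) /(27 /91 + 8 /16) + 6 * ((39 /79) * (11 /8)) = 9447189 /1420420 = 6.65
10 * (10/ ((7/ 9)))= 900/ 7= 128.57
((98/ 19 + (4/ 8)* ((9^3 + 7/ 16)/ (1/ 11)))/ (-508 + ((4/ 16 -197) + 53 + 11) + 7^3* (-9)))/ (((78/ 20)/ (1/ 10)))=-62625/ 2266472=-0.03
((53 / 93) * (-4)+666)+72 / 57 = 1175026 / 1767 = 664.98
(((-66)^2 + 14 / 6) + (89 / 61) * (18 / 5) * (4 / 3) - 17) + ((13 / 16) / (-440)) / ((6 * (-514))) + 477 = 1278128367877 / 264878592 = 4825.34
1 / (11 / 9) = 9 / 11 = 0.82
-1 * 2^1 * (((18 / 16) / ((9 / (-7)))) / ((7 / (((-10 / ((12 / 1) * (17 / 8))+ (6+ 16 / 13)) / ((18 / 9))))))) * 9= 6801 / 884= 7.69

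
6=6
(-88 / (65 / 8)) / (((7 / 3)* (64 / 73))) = -2409 / 455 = -5.29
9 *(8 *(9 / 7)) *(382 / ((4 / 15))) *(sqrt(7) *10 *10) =92826000 *sqrt(7) / 7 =35084930.17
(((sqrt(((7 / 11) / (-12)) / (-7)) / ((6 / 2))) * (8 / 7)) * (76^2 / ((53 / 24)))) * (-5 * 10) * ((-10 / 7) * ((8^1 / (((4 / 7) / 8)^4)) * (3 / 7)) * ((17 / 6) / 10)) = 70384025600 * sqrt(33) / 1749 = 231175211.19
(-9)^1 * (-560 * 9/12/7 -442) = 4518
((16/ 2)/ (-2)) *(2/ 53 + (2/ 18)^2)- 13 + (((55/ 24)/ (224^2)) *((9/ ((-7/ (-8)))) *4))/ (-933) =-1547533608787/ 117234480384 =-13.20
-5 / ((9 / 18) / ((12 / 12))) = -10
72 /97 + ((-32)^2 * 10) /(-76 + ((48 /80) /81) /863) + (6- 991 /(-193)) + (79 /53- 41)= -1426484183491583 /8785429950727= -162.37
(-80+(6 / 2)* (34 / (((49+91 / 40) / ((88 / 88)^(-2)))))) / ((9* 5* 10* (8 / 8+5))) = -1600 / 55377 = -0.03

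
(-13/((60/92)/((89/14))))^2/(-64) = -708145321/2822400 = -250.90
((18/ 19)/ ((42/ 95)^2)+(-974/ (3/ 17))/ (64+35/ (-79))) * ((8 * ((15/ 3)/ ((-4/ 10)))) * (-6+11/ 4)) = -26647.98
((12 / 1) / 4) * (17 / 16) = 51 / 16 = 3.19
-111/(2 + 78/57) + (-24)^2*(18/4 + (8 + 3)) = 569283/64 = 8895.05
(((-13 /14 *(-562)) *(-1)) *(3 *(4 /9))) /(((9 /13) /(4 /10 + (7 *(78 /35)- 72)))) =1519648 /27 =56283.26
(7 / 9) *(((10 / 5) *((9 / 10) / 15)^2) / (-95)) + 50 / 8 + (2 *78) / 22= 34852971 / 2612500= 13.34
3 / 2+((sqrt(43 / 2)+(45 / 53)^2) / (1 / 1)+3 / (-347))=4312665 / 1949446+sqrt(86) / 2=6.85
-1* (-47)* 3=141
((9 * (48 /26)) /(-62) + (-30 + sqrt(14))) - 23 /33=-411803 /13299 + sqrt(14)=-27.22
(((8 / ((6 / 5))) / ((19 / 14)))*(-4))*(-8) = 8960 / 57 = 157.19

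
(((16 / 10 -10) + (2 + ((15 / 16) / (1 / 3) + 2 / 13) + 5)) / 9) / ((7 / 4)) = 181 / 1820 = 0.10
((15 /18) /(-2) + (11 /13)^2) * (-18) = -5.39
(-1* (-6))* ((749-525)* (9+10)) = 25536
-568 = -568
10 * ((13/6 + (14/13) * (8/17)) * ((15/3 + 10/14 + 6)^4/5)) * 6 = 320554327840/530621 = 604111.65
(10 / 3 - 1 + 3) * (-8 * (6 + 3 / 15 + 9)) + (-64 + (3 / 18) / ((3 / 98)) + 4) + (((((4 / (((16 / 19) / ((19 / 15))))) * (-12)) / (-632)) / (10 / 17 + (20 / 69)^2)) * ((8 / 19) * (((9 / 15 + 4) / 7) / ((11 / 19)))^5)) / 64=-73622555157299397049347761 / 104713325573465070000000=-703.09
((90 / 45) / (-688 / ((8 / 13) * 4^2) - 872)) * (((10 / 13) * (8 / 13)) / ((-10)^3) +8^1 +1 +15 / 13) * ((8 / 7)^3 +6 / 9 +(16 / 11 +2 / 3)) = -33255902336 / 360344609625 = -0.09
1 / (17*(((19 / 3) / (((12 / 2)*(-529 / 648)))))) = -529 / 11628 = -0.05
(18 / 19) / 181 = 18 / 3439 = 0.01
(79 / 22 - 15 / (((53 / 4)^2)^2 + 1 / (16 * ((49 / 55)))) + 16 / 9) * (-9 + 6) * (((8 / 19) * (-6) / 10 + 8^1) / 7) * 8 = -1209852001659008 / 8484692983305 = -142.59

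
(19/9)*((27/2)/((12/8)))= 19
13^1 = 13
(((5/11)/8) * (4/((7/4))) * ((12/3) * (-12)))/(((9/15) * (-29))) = 800/2233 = 0.36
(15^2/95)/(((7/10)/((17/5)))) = 1530/133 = 11.50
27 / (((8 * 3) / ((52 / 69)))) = 0.85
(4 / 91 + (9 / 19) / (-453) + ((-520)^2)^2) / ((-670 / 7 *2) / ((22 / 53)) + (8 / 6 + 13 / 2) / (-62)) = -158501896.23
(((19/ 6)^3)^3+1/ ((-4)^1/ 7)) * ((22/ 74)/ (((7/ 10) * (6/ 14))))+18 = 17756921017909/ 559312128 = 31747.78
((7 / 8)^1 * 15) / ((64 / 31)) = 3255 / 512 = 6.36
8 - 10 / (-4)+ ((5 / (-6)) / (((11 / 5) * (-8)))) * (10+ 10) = 1511 / 132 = 11.45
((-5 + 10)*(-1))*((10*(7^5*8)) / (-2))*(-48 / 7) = -23049600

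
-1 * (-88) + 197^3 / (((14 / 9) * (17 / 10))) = 344052257 / 119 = 2891195.44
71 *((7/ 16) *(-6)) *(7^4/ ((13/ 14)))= -481908.40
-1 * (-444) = 444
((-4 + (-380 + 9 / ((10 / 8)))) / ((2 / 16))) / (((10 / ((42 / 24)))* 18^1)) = -2198 / 75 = -29.31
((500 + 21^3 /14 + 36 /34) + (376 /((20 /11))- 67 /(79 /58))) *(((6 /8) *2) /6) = 17729869 /53720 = 330.04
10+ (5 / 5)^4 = 11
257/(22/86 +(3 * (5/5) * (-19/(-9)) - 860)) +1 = 76937/110090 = 0.70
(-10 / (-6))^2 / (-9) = -25 / 81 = -0.31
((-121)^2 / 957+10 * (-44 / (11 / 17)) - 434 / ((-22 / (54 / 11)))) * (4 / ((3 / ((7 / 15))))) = -167379604 / 473715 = -353.33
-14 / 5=-2.80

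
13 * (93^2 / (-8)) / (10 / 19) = -2136303 / 80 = -26703.79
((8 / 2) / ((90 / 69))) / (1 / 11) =33.73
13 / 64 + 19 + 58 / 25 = 34437 / 1600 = 21.52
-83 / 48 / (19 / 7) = -581 / 912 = -0.64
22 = 22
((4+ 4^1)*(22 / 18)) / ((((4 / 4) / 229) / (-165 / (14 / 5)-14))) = -10287596 / 63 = -163295.17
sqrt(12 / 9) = 2*sqrt(3) / 3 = 1.15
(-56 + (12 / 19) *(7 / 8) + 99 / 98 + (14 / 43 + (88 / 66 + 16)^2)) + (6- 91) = 58127746 / 360297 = 161.33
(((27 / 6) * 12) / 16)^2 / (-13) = -729 / 832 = -0.88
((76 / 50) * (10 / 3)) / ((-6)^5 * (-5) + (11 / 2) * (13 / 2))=304 / 2334945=0.00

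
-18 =-18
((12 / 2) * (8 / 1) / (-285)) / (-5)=16 / 475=0.03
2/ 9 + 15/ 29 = 193/ 261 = 0.74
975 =975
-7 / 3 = -2.33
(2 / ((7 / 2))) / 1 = 4 / 7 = 0.57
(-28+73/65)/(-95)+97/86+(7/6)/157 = 177369941/125062275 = 1.42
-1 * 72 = -72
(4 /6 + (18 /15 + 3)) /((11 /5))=73 /33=2.21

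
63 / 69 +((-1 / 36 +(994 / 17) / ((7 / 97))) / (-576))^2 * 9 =5944828680743 / 317565370368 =18.72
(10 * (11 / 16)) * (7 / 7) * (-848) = -5830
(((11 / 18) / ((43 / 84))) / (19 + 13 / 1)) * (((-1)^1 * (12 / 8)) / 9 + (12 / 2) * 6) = 385 / 288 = 1.34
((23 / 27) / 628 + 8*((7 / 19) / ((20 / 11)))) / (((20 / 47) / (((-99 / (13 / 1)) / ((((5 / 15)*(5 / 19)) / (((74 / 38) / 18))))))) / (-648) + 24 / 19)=449927106849 / 350318819420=1.28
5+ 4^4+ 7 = 268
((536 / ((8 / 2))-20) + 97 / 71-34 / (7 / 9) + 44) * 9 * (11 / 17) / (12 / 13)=24658491 / 33796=729.63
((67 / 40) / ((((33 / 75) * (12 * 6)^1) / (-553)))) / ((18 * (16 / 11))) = -185255 / 165888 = -1.12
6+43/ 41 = 289/ 41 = 7.05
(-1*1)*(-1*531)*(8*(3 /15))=849.60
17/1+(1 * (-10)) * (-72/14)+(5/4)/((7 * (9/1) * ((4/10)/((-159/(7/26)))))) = 23011/588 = 39.13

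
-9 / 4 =-2.25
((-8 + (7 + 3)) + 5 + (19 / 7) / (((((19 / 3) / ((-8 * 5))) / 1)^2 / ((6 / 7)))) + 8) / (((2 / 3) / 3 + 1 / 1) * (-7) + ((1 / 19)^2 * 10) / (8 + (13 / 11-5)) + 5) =-394735545 / 12994849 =-30.38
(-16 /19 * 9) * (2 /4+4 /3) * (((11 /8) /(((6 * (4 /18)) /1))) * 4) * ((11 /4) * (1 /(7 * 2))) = -11.26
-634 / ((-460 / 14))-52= -3761 / 115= -32.70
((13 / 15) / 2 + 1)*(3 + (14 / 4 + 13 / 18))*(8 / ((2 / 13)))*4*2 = 116272 / 27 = 4306.37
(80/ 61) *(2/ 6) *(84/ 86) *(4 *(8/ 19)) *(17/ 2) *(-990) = -301593600/ 49837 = -6051.60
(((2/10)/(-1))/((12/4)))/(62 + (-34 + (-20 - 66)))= 1/870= 0.00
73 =73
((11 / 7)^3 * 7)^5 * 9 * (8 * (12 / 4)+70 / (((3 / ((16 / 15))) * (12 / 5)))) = 3876486301217724128 / 847425747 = 4574425918.66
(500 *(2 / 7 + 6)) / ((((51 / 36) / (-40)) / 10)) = -887394.96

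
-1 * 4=-4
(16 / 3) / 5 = 16 / 15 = 1.07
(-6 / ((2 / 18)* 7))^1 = -54 / 7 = -7.71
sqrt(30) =5.48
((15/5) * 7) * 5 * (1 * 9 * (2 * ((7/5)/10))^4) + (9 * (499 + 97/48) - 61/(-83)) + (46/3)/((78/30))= 18295638811763/4046250000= 4521.63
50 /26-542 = -7021 /13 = -540.08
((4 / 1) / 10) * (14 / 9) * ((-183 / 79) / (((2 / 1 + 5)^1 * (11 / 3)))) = -244 / 4345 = -0.06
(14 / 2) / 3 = 7 / 3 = 2.33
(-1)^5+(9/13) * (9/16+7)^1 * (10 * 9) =48901/104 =470.20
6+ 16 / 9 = 70 / 9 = 7.78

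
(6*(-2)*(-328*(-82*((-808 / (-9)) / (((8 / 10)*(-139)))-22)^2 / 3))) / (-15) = 87581447382016 / 23475015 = 3730836.70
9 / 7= 1.29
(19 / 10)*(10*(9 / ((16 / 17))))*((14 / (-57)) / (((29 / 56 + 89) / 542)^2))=-13703503072 / 8376723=-1635.90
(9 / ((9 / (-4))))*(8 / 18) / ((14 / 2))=-16 / 63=-0.25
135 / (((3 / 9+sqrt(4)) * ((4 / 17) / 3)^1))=20655 / 28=737.68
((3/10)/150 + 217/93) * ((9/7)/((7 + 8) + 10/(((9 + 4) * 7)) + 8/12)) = 409851/2153500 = 0.19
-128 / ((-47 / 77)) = 9856 / 47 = 209.70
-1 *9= -9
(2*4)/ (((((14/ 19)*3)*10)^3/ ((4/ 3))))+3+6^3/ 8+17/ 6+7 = 138339617/ 3472875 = 39.83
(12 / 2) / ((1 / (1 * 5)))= 30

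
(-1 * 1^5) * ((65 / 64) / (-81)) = 65 / 5184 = 0.01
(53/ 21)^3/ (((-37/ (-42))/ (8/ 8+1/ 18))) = 2828663/ 146853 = 19.26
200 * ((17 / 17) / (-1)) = -200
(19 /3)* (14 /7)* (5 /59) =190 /177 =1.07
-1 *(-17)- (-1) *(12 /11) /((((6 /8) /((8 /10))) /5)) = 22.82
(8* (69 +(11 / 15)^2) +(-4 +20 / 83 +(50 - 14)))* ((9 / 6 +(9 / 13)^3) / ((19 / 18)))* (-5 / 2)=-2553.40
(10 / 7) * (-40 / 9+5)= 50 / 63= 0.79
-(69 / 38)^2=-4761 / 1444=-3.30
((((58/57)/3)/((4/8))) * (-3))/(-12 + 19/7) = 812/3705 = 0.22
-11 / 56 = -0.20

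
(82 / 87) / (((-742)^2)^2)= 41 / 13185751237176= 0.00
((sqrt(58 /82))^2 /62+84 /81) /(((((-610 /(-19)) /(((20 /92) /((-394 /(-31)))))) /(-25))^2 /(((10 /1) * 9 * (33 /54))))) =27681952684375 /2706109672424544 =0.01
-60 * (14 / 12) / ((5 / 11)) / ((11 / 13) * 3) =-182 / 3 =-60.67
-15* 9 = -135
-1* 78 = -78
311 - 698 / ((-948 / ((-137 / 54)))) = 309.13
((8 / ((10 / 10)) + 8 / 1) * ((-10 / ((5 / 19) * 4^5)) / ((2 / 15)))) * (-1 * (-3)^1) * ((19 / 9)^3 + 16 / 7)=-5669315 / 36288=-156.23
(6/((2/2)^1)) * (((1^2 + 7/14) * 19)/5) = 171/5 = 34.20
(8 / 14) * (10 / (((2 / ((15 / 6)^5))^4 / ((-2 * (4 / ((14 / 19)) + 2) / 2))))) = -6198883056640625 / 25690112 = -241294512.72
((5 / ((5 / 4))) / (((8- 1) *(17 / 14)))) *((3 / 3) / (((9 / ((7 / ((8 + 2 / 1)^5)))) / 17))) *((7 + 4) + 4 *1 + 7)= 77 / 56250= 0.00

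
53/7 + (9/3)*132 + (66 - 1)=3280/7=468.57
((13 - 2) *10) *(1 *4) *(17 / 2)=3740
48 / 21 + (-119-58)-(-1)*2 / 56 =-174.68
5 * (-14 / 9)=-70 / 9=-7.78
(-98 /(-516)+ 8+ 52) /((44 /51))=263993 /3784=69.77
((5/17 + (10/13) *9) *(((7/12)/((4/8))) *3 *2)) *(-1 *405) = -4521825/221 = -20460.75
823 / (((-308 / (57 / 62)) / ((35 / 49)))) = -234555 / 133672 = -1.75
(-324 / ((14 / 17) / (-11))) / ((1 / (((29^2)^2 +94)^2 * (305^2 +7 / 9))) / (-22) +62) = 279205863831756279000000 / 3999978375354268999937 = 69.80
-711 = -711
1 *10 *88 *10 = 8800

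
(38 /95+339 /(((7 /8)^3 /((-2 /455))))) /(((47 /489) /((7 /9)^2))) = -9281546 /808353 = -11.48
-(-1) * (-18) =-18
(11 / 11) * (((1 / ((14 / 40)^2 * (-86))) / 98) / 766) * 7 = -50 / 5648867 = -0.00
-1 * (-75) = 75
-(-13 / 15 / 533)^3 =1 / 232608375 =0.00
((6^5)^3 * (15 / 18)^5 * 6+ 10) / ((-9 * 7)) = -161962971430 / 9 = -17995885714.44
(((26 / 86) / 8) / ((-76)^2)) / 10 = 13 / 19869440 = 0.00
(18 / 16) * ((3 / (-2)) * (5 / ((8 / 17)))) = -2295 / 128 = -17.93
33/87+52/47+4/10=12851/6815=1.89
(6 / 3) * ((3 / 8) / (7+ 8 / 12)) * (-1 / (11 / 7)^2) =-441 / 11132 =-0.04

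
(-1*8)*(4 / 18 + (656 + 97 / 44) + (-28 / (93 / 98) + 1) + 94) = -17773718 / 3069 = -5791.37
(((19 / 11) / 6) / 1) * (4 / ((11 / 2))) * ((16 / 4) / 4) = 76 / 363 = 0.21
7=7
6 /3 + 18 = 20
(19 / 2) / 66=19 / 132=0.14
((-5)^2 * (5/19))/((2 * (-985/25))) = -625/7486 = -0.08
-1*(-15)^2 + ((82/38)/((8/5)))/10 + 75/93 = -2111529/9424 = -224.06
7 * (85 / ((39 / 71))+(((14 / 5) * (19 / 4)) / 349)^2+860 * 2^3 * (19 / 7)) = 131803.22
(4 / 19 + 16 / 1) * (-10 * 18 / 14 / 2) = -1980 / 19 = -104.21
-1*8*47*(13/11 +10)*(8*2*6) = -403618.91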